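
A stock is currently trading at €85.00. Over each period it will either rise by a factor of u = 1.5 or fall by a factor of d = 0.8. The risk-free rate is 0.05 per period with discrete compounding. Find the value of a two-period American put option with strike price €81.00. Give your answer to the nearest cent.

Risk-neutral probability p = (1 + 0.05 − 0.8)/(1.5 − 0.8) = 0.2500/0.7000 = 0.3571
Terminal stock prices: S_uu = 191.2, S_ud = 102, S_dd = 54.4
Terminal payoffs (K − S): max(-110.2, 0) = 0, max(-21, 0) = 0, max(26.6, 0) = 26.6
Node u (S = 127.5): continuation = 1/1.05·[0.3571·0.0000 + 0.6429·0.0000] = 0.0000; exercise value = 0.0000 ≤ continuation, so V_u = 0.0000
Node d (S = 68): continuation = 1/1.05·[0.3571·0.0000 + 0.6429·26.6000] = 16.2857; exercise value = 13.0000 ≤ continuation, so V_d = 16.2857
Node 0 (S = 85): continuation = 1/1.05·[0.3571·0.0000 + 0.6429·16.2857] = 9.9708; exercise value = 0.0000 ≤ continuation, so V_0 = 9.9708

€9.97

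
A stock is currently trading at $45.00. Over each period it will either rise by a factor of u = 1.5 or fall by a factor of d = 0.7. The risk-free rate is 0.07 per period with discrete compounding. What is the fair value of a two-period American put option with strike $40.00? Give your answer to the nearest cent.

$4.53

Risk-neutral probability p = (1 + 0.07 − 0.7)/(1.5 − 0.7) = 0.3700/0.8000 = 0.4625
Terminal stock prices: S_uu = 101.2, S_ud = 47.25, S_dd = 22.05
Terminal payoffs (K − S): max(-61.25, 0) = 0, max(-7.25, 0) = 0, max(17.95, 0) = 17.95
Node u (S = 67.5): continuation = 1/1.07·[0.4625·0.0000 + 0.5375·0.0000] = 0.0000; exercise value = 0.0000 ≤ continuation, so V_u = 0.0000
Node d (S = 31.5): continuation = 1/1.07·[0.4625·0.0000 + 0.5375·17.9500] = 9.0169; exercise value = 8.5000 ≤ continuation, so V_d = 9.0169
Node 0 (S = 45): continuation = 1/1.07·[0.4625·0.0000 + 0.5375·9.0169] = 4.5295; exercise value = 0.0000 ≤ continuation, so V_0 = 4.5295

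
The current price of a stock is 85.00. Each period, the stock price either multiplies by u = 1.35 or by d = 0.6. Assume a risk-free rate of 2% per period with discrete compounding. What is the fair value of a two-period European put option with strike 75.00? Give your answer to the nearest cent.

11.18

Risk-neutral probability p = (1 + 0.02 − 0.6)/(1.35 − 0.6) = 0.4200/0.7500 = 0.5600
Terminal stock prices: S_uu = 154.9, S_ud = 68.85, S_dd = 30.6
Terminal payoffs (K − S): max(-79.91, 0) = 0, max(6.15, 0) = 6.15, max(44.4, 0) = 44.4
Node u (S = 114.8): V_u = 1/1.02·[0.5600·0.0000 + 0.4400·6.1500] = 2.6529
Node d (S = 51): V_d = 1/1.02·[0.5600·6.1500 + 0.4400·44.4000] = 22.5294
Node 0 (S = 85): V_0 = 1/1.02·[0.5600·2.6529 + 0.4400·22.5294] = 11.1751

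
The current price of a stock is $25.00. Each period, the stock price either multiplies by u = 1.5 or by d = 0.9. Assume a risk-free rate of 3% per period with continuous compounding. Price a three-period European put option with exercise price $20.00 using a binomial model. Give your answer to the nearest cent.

Risk-neutral probability p = (e^0.03 − 0.9)/(1.5 − 0.9) = 0.1305/0.6000 = 0.2174
Terminal stock prices: S_uuu = 84.38, S_uud = 50.62, S_udd = 30.38, S_ddd = 18.23
Terminal payoffs (K − S): max(-64.38, 0) = 0, max(-30.62, 0) = 0, max(-10.38, 0) = 0, max(1.775, 0) = 1.775
Node uu (S = 56.25): V_uu = e^(−0.03)·[0.2174·0.0000 + 0.7826·0.0000] = 0.0000
Node ud (S = 33.75): V_ud = e^(−0.03)·[0.2174·0.0000 + 0.7826·0.0000] = 0.0000
Node dd (S = 20.25): V_dd = e^(−0.03)·[0.2174·0.0000 + 0.7826·1.7750] = 1.3480
Node u (S = 37.5): V_u = e^(−0.03)·[0.2174·0.0000 + 0.7826·0.0000] = 0.0000
Node d (S = 22.5): V_d = e^(−0.03)·[0.2174·0.0000 + 0.7826·1.3480] = 1.0237
Node 0 (S = 25): V_0 = e^(−0.03)·[0.2174·0.0000 + 0.7826·1.0237] = 0.7775

$0.78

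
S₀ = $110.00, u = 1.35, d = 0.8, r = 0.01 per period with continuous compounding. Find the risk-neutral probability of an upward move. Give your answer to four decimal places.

Risk-neutral probability p = (e^0.01 − 0.8)/(1.35 − 0.8) = 0.2101/0.5500 = 0.3819

p = 0.3819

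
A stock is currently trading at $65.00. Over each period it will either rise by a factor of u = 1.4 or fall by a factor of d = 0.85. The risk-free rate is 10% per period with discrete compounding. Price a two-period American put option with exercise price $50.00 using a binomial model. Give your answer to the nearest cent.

Risk-neutral probability p = (1 + 0.1 − 0.85)/(1.4 − 0.85) = 0.2500/0.5500 = 0.4545
Terminal stock prices: S_uu = 127.4, S_ud = 77.35, S_dd = 46.96
Terminal payoffs (K − S): max(-77.4, 0) = 0, max(-27.35, 0) = 0, max(3.038, 0) = 3.038
Node u (S = 91): continuation = 1/1.1·[0.4545·0.0000 + 0.5455·0.0000] = 0.0000; exercise value = 0.0000 ≤ continuation, so V_u = 0.0000
Node d (S = 55.25): continuation = 1/1.1·[0.4545·0.0000 + 0.5455·3.0375] = 1.5062; exercise value = 0.0000 ≤ continuation, so V_d = 1.5062
Node 0 (S = 65): continuation = 1/1.1·[0.4545·0.0000 + 0.5455·1.5062] = 0.7469; exercise value = 0.0000 ≤ continuation, so V_0 = 0.7469

$0.75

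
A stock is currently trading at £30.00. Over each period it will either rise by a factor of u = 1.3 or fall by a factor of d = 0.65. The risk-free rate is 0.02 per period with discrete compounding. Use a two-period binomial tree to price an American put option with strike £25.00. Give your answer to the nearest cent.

Risk-neutral probability p = (1 + 0.02 − 0.65)/(1.3 − 0.65) = 0.3700/0.6500 = 0.5692
Terminal stock prices: S_uu = 50.7, S_ud = 25.35, S_dd = 12.68
Terminal payoffs (K − S): max(-25.7, 0) = 0, max(-0.35, 0) = 0, max(12.32, 0) = 12.32
Node u (S = 39): continuation = 1/1.02·[0.5692·0.0000 + 0.4308·0.0000] = 0.0000; exercise value = 0.0000 ≤ continuation, so V_u = 0.0000
Node d (S = 19.5): continuation = 1/1.02·[0.5692·0.0000 + 0.4308·12.3250] = 5.2051; exercise value = 5.5000 > continuation, so V_d = 5.5000 (exercise)
Node 0 (S = 30): continuation = 1/1.02·[0.5692·0.0000 + 0.4308·5.5000] = 2.3228; exercise value = 0.0000 ≤ continuation, so V_0 = 2.3228

£2.32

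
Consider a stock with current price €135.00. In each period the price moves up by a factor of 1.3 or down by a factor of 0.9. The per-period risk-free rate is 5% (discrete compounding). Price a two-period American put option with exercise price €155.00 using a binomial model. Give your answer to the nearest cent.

Risk-neutral probability p = (1 + 0.05 − 0.9)/(1.3 − 0.9) = 0.1500/0.4000 = 0.3750
Terminal stock prices: S_uu = 228.2, S_ud = 158, S_dd = 109.4
Terminal payoffs (K − S): max(-73.15, 0) = 0, max(-2.95, 0) = 0, max(45.65, 0) = 45.65
Node u (S = 175.5): continuation = 1/1.05·[0.3750·0.0000 + 0.6250·0.0000] = 0.0000; exercise value = 0.0000 ≤ continuation, so V_u = 0.0000
Node d (S = 121.5): continuation = 1/1.05·[0.3750·0.0000 + 0.6250·45.6500] = 27.1726; exercise value = 33.5000 > continuation, so V_d = 33.5000 (exercise)
Node 0 (S = 135): continuation = 1/1.05·[0.3750·0.0000 + 0.6250·33.5000] = 19.9405; exercise value = 20.0000 > continuation, so V_0 = 20.0000 (exercise)

€20.00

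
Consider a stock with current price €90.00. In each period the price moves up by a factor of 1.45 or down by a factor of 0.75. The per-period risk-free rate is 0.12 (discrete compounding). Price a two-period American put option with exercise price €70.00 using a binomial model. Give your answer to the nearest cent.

€3.43

Risk-neutral probability p = (1 + 0.12 − 0.75)/(1.45 − 0.75) = 0.3700/0.7000 = 0.5286
Terminal stock prices: S_uu = 189.2, S_ud = 97.88, S_dd = 50.62
Terminal payoffs (K − S): max(-119.2, 0) = 0, max(-27.88, 0) = 0, max(19.38, 0) = 19.38
Node u (S = 130.5): continuation = 1/1.12·[0.5286·0.0000 + 0.4714·0.0000] = 0.0000; exercise value = 0.0000 ≤ continuation, so V_u = 0.0000
Node d (S = 67.5): continuation = 1/1.12·[0.5286·0.0000 + 0.4714·19.3750] = 8.1553; exercise value = 2.5000 ≤ continuation, so V_d = 8.1553
Node 0 (S = 90): continuation = 1/1.12·[0.5286·0.0000 + 0.4714·8.1553] = 3.4327; exercise value = 0.0000 ≤ continuation, so V_0 = 3.4327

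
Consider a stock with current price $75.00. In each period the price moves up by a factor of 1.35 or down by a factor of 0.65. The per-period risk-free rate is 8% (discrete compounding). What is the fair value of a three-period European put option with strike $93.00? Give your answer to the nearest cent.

Risk-neutral probability p = (1 + 0.08 − 0.65)/(1.35 − 0.65) = 0.4300/0.7000 = 0.6143
Terminal stock prices: S_uuu = 184.5, S_uud = 88.85, S_udd = 42.78, S_ddd = 20.6
Terminal payoffs (K − S): max(-91.53, 0) = 0, max(4.153, 0) = 4.153, max(50.22, 0) = 50.22, max(72.4, 0) = 72.4
Node uu (S = 136.7): V_uu = 1/1.08·[0.6143·0.0000 + 0.3857·4.1531] = 1.4833
Node ud (S = 65.81): V_ud = 1/1.08·[0.6143·4.1531 + 0.3857·50.2219] = 20.2986
Node dd (S = 31.69): V_dd = 1/1.08·[0.6143·50.2219 + 0.3857·72.4031] = 54.4236
Node u (S = 101.2): V_u = 1/1.08·[0.6143·1.4833 + 0.3857·20.2986] = 8.0932
Node d (S = 48.75): V_d = 1/1.08·[0.6143·20.2986 + 0.3857·54.4236] = 30.9825
Node 0 (S = 75): V_0 = 1/1.08·[0.6143·8.0932 + 0.3857·30.9825] = 15.6684

$15.67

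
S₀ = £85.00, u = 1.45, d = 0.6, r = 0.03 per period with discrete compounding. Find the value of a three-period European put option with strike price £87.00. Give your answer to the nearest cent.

£22.03

Risk-neutral probability p = (1 + 0.03 − 0.6)/(1.45 − 0.6) = 0.4300/0.8500 = 0.5059
Terminal stock prices: S_uuu = 259.1, S_uud = 107.2, S_udd = 44.37, S_ddd = 18.36
Terminal payoffs (K − S): max(-172.1, 0) = 0, max(-20.23, 0) = 0, max(42.63, 0) = 42.63, max(68.64, 0) = 68.64
Node uu (S = 178.7): V_uu = 1/1.03·[0.5059·0.0000 + 0.4941·0.0000] = 0.0000
Node ud (S = 73.95): V_ud = 1/1.03·[0.5059·0.0000 + 0.4941·42.6300] = 20.4507
Node dd (S = 30.6): V_dd = 1/1.03·[0.5059·42.6300 + 0.4941·68.6400] = 53.8660
Node u (S = 123.2): V_u = 1/1.03·[0.5059·0.0000 + 0.4941·20.4507] = 9.8107
Node d (S = 51): V_d = 1/1.03·[0.5059·20.4507 + 0.4941·53.8660] = 35.8852
Node 0 (S = 85): V_0 = 1/1.03·[0.5059·9.8107 + 0.4941·35.8852] = 22.0336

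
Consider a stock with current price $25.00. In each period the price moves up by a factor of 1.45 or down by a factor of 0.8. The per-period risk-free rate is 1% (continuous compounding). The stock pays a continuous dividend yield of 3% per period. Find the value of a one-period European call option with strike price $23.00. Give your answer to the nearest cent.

$3.64

Per-period risk-free factor R = e^0.01 = 1.0101; dividend-adjusted growth = e^(0.01−0.03) = 0.9802.
Risk-neutral probability p = (0.9802 − 0.8)/(1.45 − 0.8) = 0.1802/0.6500 = 0.2772
Terminal stock prices: S_u = 36.25, S_d = 20
Terminal payoffs (S − K): max(13.25, 0) = 13.25, max(-3, 0) = 0
Node 0 (S = 25): V_0 = e^(−0.01)·[0.2772·13.2500 + 0.7228·0.0000] = 3.6367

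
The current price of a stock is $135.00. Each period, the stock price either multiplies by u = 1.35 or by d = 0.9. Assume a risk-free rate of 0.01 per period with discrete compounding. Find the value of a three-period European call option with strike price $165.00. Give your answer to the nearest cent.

$9.79

Risk-neutral probability p = (1 + 0.01 − 0.9)/(1.35 − 0.9) = 0.1100/0.4500 = 0.2444
Terminal stock prices: S_uuu = 332.2, S_uud = 221.4, S_udd = 147.6, S_ddd = 98.42
Terminal payoffs (S − K): max(167.2, 0) = 167.2, max(56.43, 0) = 56.43, max(-17.38, 0) = 0, max(-66.58, 0) = 0
Node uu (S = 246): V_uu = 1/1.01·[0.2444·167.1506 + 0.7556·56.4338] = 82.6712
Node ud (S = 164): V_ud = 1/1.01·[0.2444·56.4338 + 0.7556·0.0000] = 13.6583
Node dd (S = 109.4): V_dd = 1/1.01·[0.2444·0.0000 + 0.7556·0.0000] = 0.0000
Node u (S = 182.2): V_u = 1/1.01·[0.2444·82.6712 + 0.7556·13.6583] = 30.2259
Node d (S = 121.5): V_d = 1/1.01·[0.2444·13.6583 + 0.7556·0.0000] = 3.3056
Node 0 (S = 135): V_0 = 1/1.01·[0.2444·30.2259 + 0.7556·3.3056] = 9.7883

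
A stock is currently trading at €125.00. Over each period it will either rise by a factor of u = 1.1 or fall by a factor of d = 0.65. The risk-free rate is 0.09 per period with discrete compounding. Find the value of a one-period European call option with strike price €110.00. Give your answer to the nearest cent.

€24.67

Risk-neutral probability p = (1 + 0.09 − 0.65)/(1.1 − 0.65) = 0.4400/0.4500 = 0.9778
Terminal stock prices: S_u = 137.5, S_d = 81.25
Terminal payoffs (S − K): max(27.5, 0) = 27.5, max(-28.75, 0) = 0
Node 0 (S = 125): V_0 = 1/1.09·[0.9778·27.5000 + 0.0222·0.0000] = 24.6687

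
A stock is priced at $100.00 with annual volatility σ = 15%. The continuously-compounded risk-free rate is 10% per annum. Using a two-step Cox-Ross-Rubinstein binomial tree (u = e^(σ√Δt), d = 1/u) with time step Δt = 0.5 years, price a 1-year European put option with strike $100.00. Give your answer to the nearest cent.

CRR parameters: u = e^(σ√Δt) = e^(0.15·√0.5) = 1.1119, d = 1/u = 0.8994
Per-period rate: rΔt = 0.1·0.5 = 0.05, so R = e^0.05 = 1.0513
Risk-neutral probability p = (e^0.05 − 0.8994)/(1.1119 − 0.8994) = 0.1519/0.2125 = 0.7148
Terminal stock prices: S_uu = 123.6, S_ud = 100, S_dd = 80.89
Terminal payoffs (K − S): max(-23.63, 0) = 0, max(0, 0) = 0, max(19.11, 0) = 19.11
Node u (S = 111.2): V_u = e^(−0.05)·[0.7148·0.0000 + 0.2852·0.0000] = 0.0000
Node d (S = 89.94): V_d = e^(−0.05)·[0.7148·0.0000 + 0.2852·19.1142] = 5.1864
Node 0 (S = 100): V_0 = e^(−0.05)·[0.7148·0.0000 + 0.2852·5.1864] = 1.4073

$1.41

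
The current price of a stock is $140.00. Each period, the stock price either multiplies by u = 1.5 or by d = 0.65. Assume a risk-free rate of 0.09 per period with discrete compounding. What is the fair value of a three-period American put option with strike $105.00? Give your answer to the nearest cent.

Risk-neutral probability p = (1 + 0.09 − 0.65)/(1.5 − 0.65) = 0.4400/0.8500 = 0.5176
Terminal stock prices: S_uuu = 472.5, S_uud = 204.8, S_udd = 88.73, S_ddd = 38.45
Terminal payoffs (K − S): max(-367.5, 0) = 0, max(-99.75, 0) = 0, max(16.27, 0) = 16.27, max(66.55, 0) = 66.55
Node uu (S = 315): continuation = 1/1.09·[0.5176·0.0000 + 0.4824·0.0000] = 0.0000; exercise value = 0.0000 ≤ continuation, so V_uu = 0.0000
Node ud (S = 136.5): continuation = 1/1.09·[0.5176·0.0000 + 0.4824·16.2750] = 7.2021; exercise value = 0.0000 ≤ continuation, so V_ud = 7.2021
Node dd (S = 59.15): continuation = 1/1.09·[0.5176·16.2750 + 0.4824·66.5525] = 37.1803; exercise value = 45.8500 > continuation, so V_dd = 45.8500 (exercise)
Node u (S = 210): continuation = 1/1.09·[0.5176·0.0000 + 0.4824·7.2021] = 3.1871; exercise value = 0.0000 ≤ continuation, so V_u = 3.1871
Node d (S = 91): continuation = 1/1.09·[0.5176·7.2021 + 0.4824·45.8500] = 23.7101; exercise value = 14.0000 ≤ continuation, so V_d = 23.7101
Node 0 (S = 140): continuation = 1/1.09·[0.5176·3.1871 + 0.4824·23.7101] = 12.0059; exercise value = 0.0000 ≤ continuation, so V_0 = 12.0059

$12.01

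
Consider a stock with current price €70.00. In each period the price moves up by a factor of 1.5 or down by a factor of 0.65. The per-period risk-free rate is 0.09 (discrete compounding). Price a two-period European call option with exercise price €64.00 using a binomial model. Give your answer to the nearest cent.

€22.87

Risk-neutral probability p = (1 + 0.09 − 0.65)/(1.5 − 0.65) = 0.4400/0.8500 = 0.5176
Terminal stock prices: S_uu = 157.5, S_ud = 68.25, S_dd = 29.58
Terminal payoffs (S − K): max(93.5, 0) = 93.5, max(4.25, 0) = 4.25, max(-34.42, 0) = 0
Node u (S = 105): V_u = 1/1.09·[0.5176·93.5000 + 0.4824·4.2500] = 46.2844
Node d (S = 45.5): V_d = 1/1.09·[0.5176·4.2500 + 0.4824·0.0000] = 2.0183
Node 0 (S = 70): V_0 = 1/1.09·[0.5176·46.2844 + 0.4824·2.0183] = 22.8739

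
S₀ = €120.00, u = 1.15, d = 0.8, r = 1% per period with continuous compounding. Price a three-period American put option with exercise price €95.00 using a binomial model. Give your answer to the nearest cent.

Risk-neutral probability p = (e^0.01 − 0.8)/(1.15 − 0.8) = 0.2101/0.3500 = 0.6001
Terminal stock prices: S_uuu = 182.5, S_uud = 127, S_udd = 88.32, S_ddd = 61.44
Terminal payoffs (K − S): max(-87.5, 0) = 0, max(-31.96, 0) = 0, max(6.68, 0) = 6.68, max(33.56, 0) = 33.56
Node uu (S = 158.7): continuation = e^(−0.01)·[0.6001·0.0000 + 0.3999·0.0000] = 0.0000; exercise value = 0.0000 ≤ continuation, so V_uu = 0.0000
Node ud (S = 110.4): continuation = e^(−0.01)·[0.6001·0.0000 + 0.3999·6.6800] = 2.6445; exercise value = 0.0000 ≤ continuation, so V_ud = 2.6445
Node dd (S = 76.8): continuation = e^(−0.01)·[0.6001·6.6800 + 0.3999·33.5600] = 17.2547; exercise value = 18.2000 > continuation, so V_dd = 18.2000 (exercise)
Node u (S = 138): continuation = e^(−0.01)·[0.6001·0.0000 + 0.3999·2.6445] = 1.0469; exercise value = 0.0000 ≤ continuation, so V_u = 1.0469
Node d (S = 96): continuation = e^(−0.01)·[0.6001·2.6445 + 0.3999·18.2000] = 8.7762; exercise value = 0.0000 ≤ continuation, so V_d = 8.7762
Node 0 (S = 120): continuation = e^(−0.01)·[0.6001·1.0469 + 0.3999·8.7762] = 4.0964; exercise value = 0.0000 ≤ continuation, so V_0 = 4.0964

€4.10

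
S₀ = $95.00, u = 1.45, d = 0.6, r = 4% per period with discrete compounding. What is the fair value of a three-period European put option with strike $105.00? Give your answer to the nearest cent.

Risk-neutral probability p = (1 + 0.04 − 0.6)/(1.45 − 0.6) = 0.4400/0.8500 = 0.5176
Terminal stock prices: S_uuu = 289.6, S_uud = 119.8, S_udd = 49.59, S_ddd = 20.52
Terminal payoffs (K − S): max(-184.6, 0) = 0, max(-14.84, 0) = 0, max(55.41, 0) = 55.41, max(84.48, 0) = 84.48
Node uu (S = 199.7): V_uu = 1/1.04·[0.5176·0.0000 + 0.4824·0.0000] = 0.0000
Node ud (S = 82.65): V_ud = 1/1.04·[0.5176·0.0000 + 0.4824·55.4100] = 25.6992
Node dd (S = 34.2): V_dd = 1/1.04·[0.5176·55.4100 + 0.4824·84.4800] = 66.7615
Node u (S = 137.8): V_u = 1/1.04·[0.5176·0.0000 + 0.4824·25.6992] = 11.9193
Node d (S = 57): V_d = 1/1.04·[0.5176·25.6992 + 0.4824·66.7615] = 43.7555
Node 0 (S = 95): V_0 = 1/1.04·[0.5176·11.9193 + 0.4824·43.7555] = 26.2265

$26.23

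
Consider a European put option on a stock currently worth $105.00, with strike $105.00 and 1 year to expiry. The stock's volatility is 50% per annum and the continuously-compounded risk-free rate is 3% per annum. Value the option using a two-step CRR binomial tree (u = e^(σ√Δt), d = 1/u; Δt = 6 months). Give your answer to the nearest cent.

$16.58

CRR parameters: u = e^(σ√Δt) = e^(0.5·√0.5) = 1.4241, d = 1/u = 0.7022
Per-period rate: rΔt = 0.03·0.5 = 0.015, so R = e^0.015 = 1.0151
Risk-neutral probability p = (e^0.015 − 0.7022)/(1.4241 − 0.7022) = 0.3129/0.7219 = 0.4335
Terminal stock prices: S_uu = 213, S_ud = 105, S_dd = 51.77
Terminal payoffs (K − S): max(-108, 0) = 0, max(0, 0) = 0, max(53.23, 0) = 53.23
Node u (S = 149.5): V_u = e^(−0.015)·[0.4335·0.0000 + 0.5665·0.0000] = 0.0000
Node d (S = 73.73): V_d = e^(−0.015)·[0.4335·0.0000 + 0.5665·53.2278] = 29.7070
Node 0 (S = 105): V_0 = e^(−0.015)·[0.4335·0.0000 + 0.5665·29.7070] = 16.5798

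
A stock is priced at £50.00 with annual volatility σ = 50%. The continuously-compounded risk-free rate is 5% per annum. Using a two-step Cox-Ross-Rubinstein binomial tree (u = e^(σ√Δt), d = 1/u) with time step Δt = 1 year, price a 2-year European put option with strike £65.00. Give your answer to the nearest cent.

CRR parameters: u = e^(σ√Δt) = e^(0.5·√1) = 1.6487, d = 1/u = 0.6065
Per-period rate: rΔt = 0.05·1 = 0.05, so R = e^0.05 = 1.0513
Risk-neutral probability p = (e^0.05 − 0.6065)/(1.6487 − 0.6065) = 0.4447/1.0422 = 0.4267
Terminal stock prices: S_uu = 135.9, S_ud = 50, S_dd = 18.39
Terminal payoffs (K − S): max(-70.91, 0) = 0, max(15, 0) = 15, max(46.61, 0) = 46.61
Node u (S = 82.44): V_u = e^(−0.05)·[0.4267·0.0000 + 0.5733·15.0000] = 8.1796
Node d (S = 30.33): V_d = e^(−0.05)·[0.4267·15.0000 + 0.5733·46.6060] = 31.5034
Node 0 (S = 50): V_0 = e^(−0.05)·[0.4267·8.1796 + 0.5733·31.5034] = 20.4993

£20.50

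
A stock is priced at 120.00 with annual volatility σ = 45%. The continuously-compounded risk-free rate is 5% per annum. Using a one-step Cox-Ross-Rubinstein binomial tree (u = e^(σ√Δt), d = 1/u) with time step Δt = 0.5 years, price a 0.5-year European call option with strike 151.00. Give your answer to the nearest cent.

CRR parameters: u = e^(σ√Δt) = e^(0.45·√0.5) = 1.3746, d = 1/u = 0.7275
Per-period rate: rΔt = 0.05·0.5 = 0.025, so R = e^0.025 = 1.0253
Risk-neutral probability p = (e^0.025 − 0.7275)/(1.3746 − 0.7275) = 0.2979/0.6472 = 0.4602
Terminal stock prices: S_u = 165, S_d = 87.3
Terminal payoffs (S − K): max(13.96, 0) = 13.96, max(-63.7, 0) = 0
Node 0 (S = 120): V_0 = e^(−0.025)·[0.4602·13.9578 + 0.5398·0.0000] = 6.2652

6.27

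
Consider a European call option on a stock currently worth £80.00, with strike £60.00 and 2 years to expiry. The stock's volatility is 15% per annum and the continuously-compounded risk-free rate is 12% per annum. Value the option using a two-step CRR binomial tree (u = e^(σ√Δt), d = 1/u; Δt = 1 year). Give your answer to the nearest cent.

CRR parameters: u = e^(σ√Δt) = e^(0.15·√1) = 1.1618, d = 1/u = 0.8607
Per-period rate: rΔt = 0.12·1 = 0.12, so R = e^0.12 = 1.1275
Risk-neutral probability p = (e^0.12 − 0.8607)/(1.1618 − 0.8607) = 0.2668/0.3011 = 0.8860
Terminal stock prices: S_uu = 108, S_ud = 80, S_dd = 59.27
Terminal payoffs (S − K): max(47.99, 0) = 47.99, max(20, 0) = 20, max(-0.7345, 0) = 0
Node u (S = 92.95): V_u = e^(−0.12)·[0.8860·47.9887 + 0.1140·20.0000] = 39.7315
Node d (S = 68.86): V_d = e^(−0.12)·[0.8860·20.0000 + 0.1140·0.0000] = 15.7157
Node 0 (S = 80): V_0 = e^(−0.12)·[0.8860·39.7315 + 0.1140·15.7157] = 32.8098

£32.81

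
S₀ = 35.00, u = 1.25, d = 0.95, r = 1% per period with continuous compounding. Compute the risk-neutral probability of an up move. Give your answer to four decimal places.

p = 0.2002

Risk-neutral probability p = (e^0.01 − 0.95)/(1.25 − 0.95) = 0.0601/0.3000 = 0.2002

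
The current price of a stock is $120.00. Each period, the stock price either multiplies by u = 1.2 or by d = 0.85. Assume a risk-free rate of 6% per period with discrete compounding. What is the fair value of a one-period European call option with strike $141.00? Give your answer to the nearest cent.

Risk-neutral probability p = (1 + 0.06 − 0.85)/(1.2 − 0.85) = 0.2100/0.3500 = 0.6000
Terminal stock prices: S_u = 144, S_d = 102
Terminal payoffs (S − K): max(3, 0) = 3, max(-39, 0) = 0
Node 0 (S = 120): V_0 = 1/1.06·[0.6000·3.0000 + 0.4000·0.0000] = 1.6981

$1.70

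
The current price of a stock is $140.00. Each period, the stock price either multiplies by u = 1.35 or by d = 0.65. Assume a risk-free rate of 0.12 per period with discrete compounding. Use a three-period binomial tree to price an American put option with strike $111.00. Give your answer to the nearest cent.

Risk-neutral probability p = (1 + 0.12 − 0.65)/(1.35 − 0.65) = 0.4700/0.7000 = 0.6714
Terminal stock prices: S_uuu = 344.5, S_uud = 165.8, S_udd = 79.85, S_ddd = 38.45
Terminal payoffs (K − S): max(-233.5, 0) = 0, max(-54.85, 0) = 0, max(31.15, 0) = 31.15, max(72.55, 0) = 72.55
Node uu (S = 255.2): continuation = 1/1.12·[0.6714·0.0000 + 0.3286·0.0000] = 0.0000; exercise value = 0.0000 ≤ continuation, so V_uu = 0.0000
Node ud (S = 122.9): continuation = 1/1.12·[0.6714·0.0000 + 0.3286·31.1475] = 9.1377; exercise value = 0.0000 ≤ continuation, so V_ud = 9.1377
Node dd (S = 59.15): continuation = 1/1.12·[0.6714·31.1475 + 0.3286·72.5525] = 39.9571; exercise value = 51.8500 > continuation, so V_dd = 51.8500 (exercise)
Node u (S = 189): continuation = 1/1.12·[0.6714·0.0000 + 0.3286·9.1377] = 2.6807; exercise value = 0.0000 ≤ continuation, so V_u = 2.6807
Node d (S = 91): continuation = 1/1.12·[0.6714·9.1377 + 0.3286·51.8500] = 20.6890; exercise value = 20.0000 ≤ continuation, so V_d = 20.6890
Node 0 (S = 140): continuation = 1/1.12·[0.6714·2.6807 + 0.3286·20.6890] = 7.6765; exercise value = 0.0000 ≤ continuation, so V_0 = 7.6765

$7.68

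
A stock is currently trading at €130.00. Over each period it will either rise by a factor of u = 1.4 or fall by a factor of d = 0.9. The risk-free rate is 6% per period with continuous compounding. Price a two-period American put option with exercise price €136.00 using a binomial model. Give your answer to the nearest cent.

Risk-neutral probability p = (e^0.06 − 0.9)/(1.4 − 0.9) = 0.1618/0.5000 = 0.3237
Terminal stock prices: S_uu = 254.8, S_ud = 163.8, S_dd = 105.3
Terminal payoffs (K − S): max(-118.8, 0) = 0, max(-27.8, 0) = 0, max(30.7, 0) = 30.7
Node u (S = 182): continuation = e^(−0.06)·[0.3237·0.0000 + 0.6763·0.0000] = 0.0000; exercise value = 0.0000 ≤ continuation, so V_u = 0.0000
Node d (S = 117): continuation = e^(−0.06)·[0.3237·0.0000 + 0.6763·30.7000] = 19.5541; exercise value = 19.0000 ≤ continuation, so V_d = 19.5541
Node 0 (S = 130): continuation = e^(−0.06)·[0.3237·0.0000 + 0.6763·19.5541] = 12.4548; exercise value = 6.0000 ≤ continuation, so V_0 = 12.4548

€12.45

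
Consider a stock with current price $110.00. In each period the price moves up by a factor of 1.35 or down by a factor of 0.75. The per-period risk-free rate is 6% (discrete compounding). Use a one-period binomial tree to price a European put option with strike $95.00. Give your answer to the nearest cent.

$5.70

Risk-neutral probability p = (1 + 0.06 − 0.75)/(1.35 − 0.75) = 0.3100/0.6000 = 0.5167
Terminal stock prices: S_u = 148.5, S_d = 82.5
Terminal payoffs (K − S): max(-53.5, 0) = 0, max(12.5, 0) = 12.5
Node 0 (S = 110): V_0 = 1/1.06·[0.5167·0.0000 + 0.4833·12.5000] = 5.6997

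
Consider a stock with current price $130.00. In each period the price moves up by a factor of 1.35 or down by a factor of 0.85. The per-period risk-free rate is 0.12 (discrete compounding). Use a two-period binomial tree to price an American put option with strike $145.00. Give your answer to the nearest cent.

$15.00

Risk-neutral probability p = (1 + 0.12 − 0.85)/(1.35 − 0.85) = 0.2700/0.5000 = 0.5400
Terminal stock prices: S_uu = 236.9, S_ud = 149.2, S_dd = 93.92
Terminal payoffs (K − S): max(-91.93, 0) = 0, max(-4.175, 0) = 0, max(51.08, 0) = 51.08
Node u (S = 175.5): continuation = 1/1.12·[0.5400·0.0000 + 0.4600·0.0000] = 0.0000; exercise value = 0.0000 ≤ continuation, so V_u = 0.0000
Node d (S = 110.5): continuation = 1/1.12·[0.5400·0.0000 + 0.4600·51.0750] = 20.9772; exercise value = 34.5000 > continuation, so V_d = 34.5000 (exercise)
Node 0 (S = 130): continuation = 1/1.12·[0.5400·0.0000 + 0.4600·34.5000] = 14.1696; exercise value = 15.0000 > continuation, so V_0 = 15.0000 (exercise)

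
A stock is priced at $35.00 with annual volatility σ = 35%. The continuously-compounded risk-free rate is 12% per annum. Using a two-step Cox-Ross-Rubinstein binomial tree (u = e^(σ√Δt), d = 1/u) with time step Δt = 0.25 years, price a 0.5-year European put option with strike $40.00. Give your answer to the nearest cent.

CRR parameters: u = e^(σ√Δt) = e^(0.35·√0.25) = 1.1912, d = 1/u = 0.8395
Per-period rate: rΔt = 0.12·0.25 = 0.03, so R = e^0.03 = 1.0305
Risk-neutral probability p = (e^0.03 − 0.8395)/(1.1912 − 0.8395) = 0.1910/0.3518 = 0.5429
Terminal stock prices: S_uu = 49.67, S_ud = 35, S_dd = 24.66
Terminal payoffs (K − S): max(-9.667, 0) = 0, max(5, 0) = 5, max(15.34, 0) = 15.34
Node u (S = 41.69): V_u = e^(−0.03)·[0.5429·0.0000 + 0.4571·5.0000] = 2.2178
Node d (S = 29.38): V_d = e^(−0.03)·[0.5429·5.0000 + 0.4571·15.3359] = 9.4368
Node 0 (S = 35): V_0 = e^(−0.03)·[0.5429·2.2178 + 0.4571·9.4368] = 5.3543

$5.35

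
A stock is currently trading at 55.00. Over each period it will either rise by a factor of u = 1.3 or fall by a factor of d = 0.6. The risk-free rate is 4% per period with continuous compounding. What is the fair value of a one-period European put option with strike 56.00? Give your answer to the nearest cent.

8.18

Risk-neutral probability p = (e^0.04 − 0.6)/(1.3 − 0.6) = 0.4408/0.7000 = 0.6297
Terminal stock prices: S_u = 71.5, S_d = 33
Terminal payoffs (K − S): max(-15.5, 0) = 0, max(23, 0) = 23
Node 0 (S = 55): V_0 = e^(−0.04)·[0.6297·0.0000 + 0.3703·23.0000] = 8.1823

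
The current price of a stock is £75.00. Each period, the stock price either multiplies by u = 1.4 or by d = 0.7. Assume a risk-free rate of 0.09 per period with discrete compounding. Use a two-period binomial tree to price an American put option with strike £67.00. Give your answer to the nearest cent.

£5.89

Risk-neutral probability p = (1 + 0.09 − 0.7)/(1.4 − 0.7) = 0.3900/0.7000 = 0.5571
Terminal stock prices: S_uu = 147, S_ud = 73.5, S_dd = 36.75
Terminal payoffs (K − S): max(-80, 0) = 0, max(-6.5, 0) = 0, max(30.25, 0) = 30.25
Node u (S = 105): continuation = 1/1.09·[0.5571·0.0000 + 0.4429·0.0000] = 0.0000; exercise value = 0.0000 ≤ continuation, so V_u = 0.0000
Node d (S = 52.5): continuation = 1/1.09·[0.5571·0.0000 + 0.4429·30.2500] = 12.2903; exercise value = 14.5000 > continuation, so V_d = 14.5000 (exercise)
Node 0 (S = 75): continuation = 1/1.09·[0.5571·0.0000 + 0.4429·14.5000] = 5.8912; exercise value = 0.0000 ≤ continuation, so V_0 = 5.8912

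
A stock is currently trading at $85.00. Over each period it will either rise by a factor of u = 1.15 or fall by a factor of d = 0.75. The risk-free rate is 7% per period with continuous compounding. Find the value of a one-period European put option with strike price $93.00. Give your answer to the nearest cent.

Risk-neutral probability p = (e^0.07 − 0.75)/(1.15 − 0.75) = 0.3225/0.4000 = 0.8063
Terminal stock prices: S_u = 97.75, S_d = 63.75
Terminal payoffs (K − S): max(-4.75, 0) = 0, max(29.25, 0) = 29.25
Node 0 (S = 85): V_0 = e^(−0.07)·[0.8063·0.0000 + 0.1937·29.2500] = 5.2835

$5.28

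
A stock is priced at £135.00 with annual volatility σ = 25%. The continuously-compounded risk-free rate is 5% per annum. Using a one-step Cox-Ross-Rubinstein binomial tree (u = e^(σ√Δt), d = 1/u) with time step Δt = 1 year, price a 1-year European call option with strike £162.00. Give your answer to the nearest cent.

£5.82

CRR parameters: u = e^(σ√Δt) = e^(0.25·√1) = 1.2840, d = 1/u = 0.7788
Per-period rate: rΔt = 0.05·1 = 0.05, so R = e^0.05 = 1.0513
Risk-neutral probability p = (e^0.05 − 0.7788)/(1.2840 − 0.7788) = 0.2725/0.5052 = 0.5393
Terminal stock prices: S_u = 173.3, S_d = 105.1
Terminal payoffs (S − K): max(11.34, 0) = 11.34, max(-56.86, 0) = 0
Node 0 (S = 135): V_0 = e^(−0.05)·[0.5393·11.3434 + 0.4607·0.0000] = 5.8192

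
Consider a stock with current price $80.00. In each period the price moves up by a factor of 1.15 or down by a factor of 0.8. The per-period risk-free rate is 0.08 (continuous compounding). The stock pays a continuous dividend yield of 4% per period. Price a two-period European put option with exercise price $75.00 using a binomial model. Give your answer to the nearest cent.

$2.49

Per-period risk-free factor R = e^0.08 = 1.0833; dividend-adjusted growth = e^(0.08−0.04) = 1.0408.
Risk-neutral probability p = (1.0408 − 0.8)/(1.15 − 0.8) = 0.2408/0.3500 = 0.6880
Terminal stock prices: S_uu = 105.8, S_ud = 73.6, S_dd = 51.2
Terminal payoffs (K − S): max(-30.8, 0) = 0, max(1.4, 0) = 1.4, max(23.8, 0) = 23.8
Node u (S = 92): V_u = e^(−0.08)·[0.6880·0.0000 + 0.3120·1.4000] = 0.4032
Node d (S = 64): V_d = e^(−0.08)·[0.6880·1.4000 + 0.3120·23.8000] = 7.7432
Node 0 (S = 80): V_0 = e^(−0.08)·[0.6880·0.4032 + 0.3120·7.7432] = 2.4860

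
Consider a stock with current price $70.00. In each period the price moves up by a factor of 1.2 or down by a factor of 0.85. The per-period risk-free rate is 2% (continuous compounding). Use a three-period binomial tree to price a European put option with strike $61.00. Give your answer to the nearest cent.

Risk-neutral probability p = (e^0.02 − 0.85)/(1.2 − 0.85) = 0.1702/0.3500 = 0.4863
Terminal stock prices: S_uuu = 121, S_uud = 85.68, S_udd = 60.69, S_ddd = 42.99
Terminal payoffs (K − S): max(-59.96, 0) = 0, max(-24.68, 0) = 0, max(0.31, 0) = 0.31, max(18.01, 0) = 18.01
Node uu (S = 100.8): V_uu = e^(−0.02)·[0.4863·0.0000 + 0.5137·0.0000] = 0.0000
Node ud (S = 71.4): V_ud = e^(−0.02)·[0.4863·0.0000 + 0.5137·0.3100] = 0.1561
Node dd (S = 50.57): V_dd = e^(−0.02)·[0.4863·0.3100 + 0.5137·18.0113] = 9.2171
Node u (S = 84): V_u = e^(−0.02)·[0.4863·0.0000 + 0.5137·0.1561] = 0.0786
Node d (S = 59.5): V_d = e^(−0.02)·[0.4863·0.1561 + 0.5137·9.2171] = 4.7156
Node 0 (S = 70): V_0 = e^(−0.02)·[0.4863·0.0786 + 0.5137·4.7156] = 2.4119

$2.41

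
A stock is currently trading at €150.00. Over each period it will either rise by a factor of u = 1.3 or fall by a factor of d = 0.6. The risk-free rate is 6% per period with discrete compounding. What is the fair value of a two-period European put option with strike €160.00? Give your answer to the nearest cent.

€28.33

Risk-neutral probability p = (1 + 0.06 − 0.6)/(1.3 − 0.6) = 0.4600/0.7000 = 0.6571
Terminal stock prices: S_uu = 253.5, S_ud = 117, S_dd = 54
Terminal payoffs (K − S): max(-93.5, 0) = 0, max(43, 0) = 43, max(106, 0) = 106
Node u (S = 195): V_u = 1/1.06·[0.6571·0.0000 + 0.3429·43.0000] = 13.9084
Node d (S = 90): V_d = 1/1.06·[0.6571·43.0000 + 0.3429·106.0000] = 60.9434
Node 0 (S = 150): V_0 = 1/1.06·[0.6571·13.9084 + 0.3429·60.9434] = 28.3346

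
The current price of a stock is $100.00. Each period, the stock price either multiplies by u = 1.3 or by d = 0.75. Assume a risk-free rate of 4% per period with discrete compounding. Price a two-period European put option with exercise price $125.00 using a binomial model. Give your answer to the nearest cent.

Risk-neutral probability p = (1 + 0.04 − 0.75)/(1.3 − 0.75) = 0.2900/0.5500 = 0.5273
Terminal stock prices: S_uu = 169, S_ud = 97.5, S_dd = 56.25
Terminal payoffs (K − S): max(-44, 0) = 0, max(27.5, 0) = 27.5, max(68.75, 0) = 68.75
Node u (S = 130): V_u = 1/1.04·[0.5273·0.0000 + 0.4727·27.5000] = 12.5000
Node d (S = 75): V_d = 1/1.04·[0.5273·27.5000 + 0.4727·68.7500] = 45.1923
Node 0 (S = 100): V_0 = 1/1.04·[0.5273·12.5000 + 0.4727·45.1923] = 26.8794

$26.88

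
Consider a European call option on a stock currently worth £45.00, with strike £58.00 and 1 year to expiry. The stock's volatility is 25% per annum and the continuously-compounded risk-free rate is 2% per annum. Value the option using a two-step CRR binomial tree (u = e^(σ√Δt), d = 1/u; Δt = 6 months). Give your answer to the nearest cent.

CRR parameters: u = e^(σ√Δt) = e^(0.25·√0.5) = 1.1934, d = 1/u = 0.8380
Per-period rate: rΔt = 0.02·0.5 = 0.01, so R = e^0.01 = 1.0101
Risk-neutral probability p = (e^0.01 − 0.8380)/(1.1934 − 0.8380) = 0.1721/0.3554 = 0.4842
Terminal stock prices: S_uu = 64.09, S_ud = 45, S_dd = 31.6
Terminal payoffs (S − K): max(6.085, 0) = 6.085, max(-13, 0) = 0, max(-26.4, 0) = 0
Node u (S = 53.7): V_u = e^(−0.01)·[0.4842·6.0854 + 0.5158·0.0000] = 2.9172
Node d (S = 37.71): V_d = e^(−0.01)·[0.4842·0.0000 + 0.5158·0.0000] = 0.0000
Node 0 (S = 45): V_0 = e^(−0.01)·[0.4842·2.9172 + 0.5158·0.0000] = 1.3985

£1.40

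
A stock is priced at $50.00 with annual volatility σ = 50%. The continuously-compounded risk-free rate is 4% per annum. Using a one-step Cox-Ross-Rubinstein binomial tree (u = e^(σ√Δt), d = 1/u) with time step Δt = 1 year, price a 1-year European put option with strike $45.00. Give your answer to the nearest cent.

$8.22

CRR parameters: u = e^(σ√Δt) = e^(0.5·√1) = 1.6487, d = 1/u = 0.6065
Per-period rate: rΔt = 0.04·1 = 0.04, so R = e^0.04 = 1.0408
Risk-neutral probability p = (e^0.04 − 0.6065)/(1.6487 − 0.6065) = 0.4343/1.0422 = 0.4167
Terminal stock prices: S_u = 82.44, S_d = 30.33
Terminal payoffs (K − S): max(-37.44, 0) = 0, max(14.67, 0) = 14.67
Node 0 (S = 50): V_0 = e^(−0.04)·[0.4167·0.0000 + 0.5833·14.6735] = 8.2234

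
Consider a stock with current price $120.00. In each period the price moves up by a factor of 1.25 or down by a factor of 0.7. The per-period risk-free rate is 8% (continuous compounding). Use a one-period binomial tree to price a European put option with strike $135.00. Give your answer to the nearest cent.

Risk-neutral probability p = (e^0.08 − 0.7)/(1.25 − 0.7) = 0.3833/0.5500 = 0.6969
Terminal stock prices: S_u = 150, S_d = 84
Terminal payoffs (K − S): max(-15, 0) = 0, max(51, 0) = 51
Node 0 (S = 120): V_0 = e^(−0.08)·[0.6969·0.0000 + 0.3031·51.0000] = 14.2703

$14.27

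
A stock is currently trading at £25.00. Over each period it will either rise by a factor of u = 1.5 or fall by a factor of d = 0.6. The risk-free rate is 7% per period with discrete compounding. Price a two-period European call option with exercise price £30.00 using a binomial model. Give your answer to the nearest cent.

Risk-neutral probability p = (1 + 0.07 − 0.6)/(1.5 − 0.6) = 0.4700/0.9000 = 0.5222
Terminal stock prices: S_uu = 56.25, S_ud = 22.5, S_dd = 9
Terminal payoffs (S − K): max(26.25, 0) = 26.25, max(-7.5, 0) = 0, max(-21, 0) = 0
Node u (S = 37.5): V_u = 1/1.07·[0.5222·26.2500 + 0.4778·0.0000] = 12.8115
Node d (S = 15): V_d = 1/1.07·[0.5222·0.0000 + 0.4778·0.0000] = 0.0000
Node 0 (S = 25): V_0 = 1/1.07·[0.5222·12.8115 + 0.4778·0.0000] = 6.2528

£6.25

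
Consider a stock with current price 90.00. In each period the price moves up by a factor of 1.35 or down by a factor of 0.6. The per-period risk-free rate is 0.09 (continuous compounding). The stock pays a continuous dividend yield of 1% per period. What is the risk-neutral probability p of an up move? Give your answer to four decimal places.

p = 0.6444

Per-period risk-free factor R = e^0.09 = 1.0942; dividend-adjusted growth = e^(0.09−0.01) = 1.0833.
Risk-neutral probability p = (1.0833 − 0.6)/(1.35 − 0.6) = 0.4833/0.7500 = 0.6444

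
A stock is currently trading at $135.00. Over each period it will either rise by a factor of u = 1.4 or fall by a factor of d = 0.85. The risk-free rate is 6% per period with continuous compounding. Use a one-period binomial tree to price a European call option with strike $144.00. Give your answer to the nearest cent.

Risk-neutral probability p = (e^0.06 − 0.85)/(1.4 − 0.85) = 0.2118/0.5500 = 0.3852
Terminal stock prices: S_u = 189, S_d = 114.8
Terminal payoffs (S − K): max(45, 0) = 45, max(-29.25, 0) = 0
Node 0 (S = 135): V_0 = e^(−0.06)·[0.3852·45.0000 + 0.6148·0.0000] = 16.3227

$16.32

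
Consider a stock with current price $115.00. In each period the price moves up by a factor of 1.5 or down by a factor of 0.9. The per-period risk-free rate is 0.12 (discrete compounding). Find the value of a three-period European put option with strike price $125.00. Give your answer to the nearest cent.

Risk-neutral probability p = (1 + 0.12 − 0.9)/(1.5 − 0.9) = 0.2200/0.6000 = 0.3667
Terminal stock prices: S_uuu = 388.1, S_uud = 232.9, S_udd = 139.7, S_ddd = 83.84
Terminal payoffs (K − S): max(-263.1, 0) = 0, max(-107.9, 0) = 0, max(-14.73, 0) = 0, max(41.16, 0) = 41.16
Node uu (S = 258.8): V_uu = 1/1.12·[0.3667·0.0000 + 0.6333·0.0000] = 0.0000
Node ud (S = 155.2): V_ud = 1/1.12·[0.3667·0.0000 + 0.6333·0.0000] = 0.0000
Node dd (S = 93.15): V_dd = 1/1.12·[0.3667·0.0000 + 0.6333·41.1650] = 23.2778
Node u (S = 172.5): V_u = 1/1.12·[0.3667·0.0000 + 0.6333·0.0000] = 0.0000
Node d (S = 103.5): V_d = 1/1.12·[0.3667·0.0000 + 0.6333·23.2778] = 13.1631
Node 0 (S = 115): V_0 = 1/1.12·[0.3667·0.0000 + 0.6333·13.1631] = 7.4434

$7.44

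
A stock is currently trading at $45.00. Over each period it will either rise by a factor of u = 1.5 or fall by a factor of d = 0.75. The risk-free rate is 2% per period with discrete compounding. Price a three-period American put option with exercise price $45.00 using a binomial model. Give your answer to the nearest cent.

$9.70

Risk-neutral probability p = (1 + 0.02 − 0.75)/(1.5 − 0.75) = 0.2700/0.7500 = 0.3600
Terminal stock prices: S_uuu = 151.9, S_uud = 75.94, S_udd = 37.97, S_ddd = 18.98
Terminal payoffs (K − S): max(-106.9, 0) = 0, max(-30.94, 0) = 0, max(7.031, 0) = 7.031, max(26.02, 0) = 26.02
Node uu (S = 101.2): continuation = 1/1.02·[0.3600·0.0000 + 0.6400·0.0000] = 0.0000; exercise value = 0.0000 ≤ continuation, so V_uu = 0.0000
Node ud (S = 50.62): continuation = 1/1.02·[0.3600·0.0000 + 0.6400·7.0312] = 4.4118; exercise value = 0.0000 ≤ continuation, so V_ud = 4.4118
Node dd (S = 25.31): continuation = 1/1.02·[0.3600·7.0312 + 0.6400·26.0156] = 18.8051; exercise value = 19.6875 > continuation, so V_dd = 19.6875 (exercise)
Node u (S = 67.5): continuation = 1/1.02·[0.3600·0.0000 + 0.6400·4.4118] = 2.7682; exercise value = 0.0000 ≤ continuation, so V_u = 2.7682
Node d (S = 33.75): continuation = 1/1.02·[0.3600·4.4118 + 0.6400·19.6875] = 13.9100; exercise value = 11.2500 ≤ continuation, so V_d = 13.9100
Node 0 (S = 45): continuation = 1/1.02·[0.3600·2.7682 + 0.6400·13.9100] = 9.7049; exercise value = 0.0000 ≤ continuation, so V_0 = 9.7049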